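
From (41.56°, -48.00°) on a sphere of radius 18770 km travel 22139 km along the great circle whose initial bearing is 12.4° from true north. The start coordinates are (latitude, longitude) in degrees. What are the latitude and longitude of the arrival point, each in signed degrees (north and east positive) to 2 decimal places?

68.22°, 99.66°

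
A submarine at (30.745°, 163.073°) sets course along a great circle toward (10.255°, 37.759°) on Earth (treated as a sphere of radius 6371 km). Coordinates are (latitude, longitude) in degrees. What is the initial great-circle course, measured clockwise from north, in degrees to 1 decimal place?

298.9°

With φ₁ = 0.5366, φ₂ = 0.1790, Δλ = -2.1871 rad, the forward-azimuth formula gives
θ = atan2( sin Δλ cos φ₂ , cos φ₁ sin φ₂ − sin φ₁ cos φ₂ cos Δλ ) = atan2(-0.8030, 0.4438) = -61.07°.
Adding 360° brings this into [0°, 360°): 298.9°.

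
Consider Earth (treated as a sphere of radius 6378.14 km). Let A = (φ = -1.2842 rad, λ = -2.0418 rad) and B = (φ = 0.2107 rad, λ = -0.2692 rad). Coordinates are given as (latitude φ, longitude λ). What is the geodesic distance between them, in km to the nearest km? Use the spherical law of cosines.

11670 km

Let φ₁ = -1.2842 rad, φ₂ = 0.2107 rad, and Δλ = 1.7726 rad.
cos c = sin φ₁ sin φ₂ + cos φ₁ cos φ₂ cos Δλ = (-0.9592)(0.2091) + (0.2827)(0.9779)(-0.2004) = -0.25602,
so c = arccos(-0.25602) = 1.82970 rad.
Distance = R·c = 6378.14 × 1.8297 ≈ 11670 km.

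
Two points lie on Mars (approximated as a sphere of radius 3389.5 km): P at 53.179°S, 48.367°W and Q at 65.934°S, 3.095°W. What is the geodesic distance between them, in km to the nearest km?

With latitudes φ₁ = -53.179°, φ₂ = -65.934° and longitude difference Δλ = 45.272°:
cos c = sin φ₁ sin φ₂ + cos φ₁ cos φ₂ cos Δλ = (-0.8005)(-0.9131) + (0.5993)(0.4078)(0.7037) = 0.90292,
so c = arccos(0.90292) = 0.44428 rad.
Distance = R·c = 3389.5 × 0.4443 ≈ 1506 km.

1506 km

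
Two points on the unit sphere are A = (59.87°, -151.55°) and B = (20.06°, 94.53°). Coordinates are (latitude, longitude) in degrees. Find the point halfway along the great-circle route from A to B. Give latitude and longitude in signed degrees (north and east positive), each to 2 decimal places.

54.33°, 126.48°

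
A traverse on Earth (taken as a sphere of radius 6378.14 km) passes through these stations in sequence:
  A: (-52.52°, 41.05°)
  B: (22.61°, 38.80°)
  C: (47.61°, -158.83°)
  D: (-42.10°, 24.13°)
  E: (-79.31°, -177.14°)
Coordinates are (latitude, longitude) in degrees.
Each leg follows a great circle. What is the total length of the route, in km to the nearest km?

46223 km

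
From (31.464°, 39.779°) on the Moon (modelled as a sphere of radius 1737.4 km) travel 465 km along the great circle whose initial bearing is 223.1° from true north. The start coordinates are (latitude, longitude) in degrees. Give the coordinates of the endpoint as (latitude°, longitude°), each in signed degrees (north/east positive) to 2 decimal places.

19.80°, 28.71°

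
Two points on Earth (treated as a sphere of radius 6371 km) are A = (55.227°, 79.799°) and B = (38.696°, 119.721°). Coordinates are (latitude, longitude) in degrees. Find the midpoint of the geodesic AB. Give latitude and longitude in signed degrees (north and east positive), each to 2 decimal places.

Central angle δ = 0.5454 rad. Interpolating on the sphere with fraction f = 0.5:
P = [sin((1−f)δ)·A + sin(fδ)·B] / sin δ = 0.5192·A + 0.5192·B in Cartesian coordinates,
giving P = (-0.1485, 0.6433, 0.7511), i.e. latitude 48.68°, longitude 102.99°.

48.68°, 102.99°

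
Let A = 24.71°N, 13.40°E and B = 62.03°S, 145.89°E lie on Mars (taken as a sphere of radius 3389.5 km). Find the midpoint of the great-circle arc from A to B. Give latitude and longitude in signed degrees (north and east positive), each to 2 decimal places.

The central angle between A and B is δ = 2.2876 rad.
With f = 0.5, the slerp weights are sin((1−f)δ)/sin δ = 1.2073 and sin(fδ)/sin δ = 1.2073.
Weighted sum of the unit vectors: (1.2073)·(0.8837,0.2105,0.4180) + (1.2073)·(-0.3883,0.2630,-0.8832) = (0.5981, 0.5717, -0.5616).
Converting back: φ = atan2(z, √(x²+y²)) = -34.17°, λ = atan2(y, x) = 43.71°.

-34.17°, 43.71°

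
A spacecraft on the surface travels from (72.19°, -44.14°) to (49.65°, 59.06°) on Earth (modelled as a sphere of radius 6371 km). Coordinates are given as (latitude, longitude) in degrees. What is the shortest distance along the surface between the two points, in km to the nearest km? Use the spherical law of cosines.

5240 km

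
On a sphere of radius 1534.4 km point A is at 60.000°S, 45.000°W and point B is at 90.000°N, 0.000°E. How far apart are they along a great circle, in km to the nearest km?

4017 km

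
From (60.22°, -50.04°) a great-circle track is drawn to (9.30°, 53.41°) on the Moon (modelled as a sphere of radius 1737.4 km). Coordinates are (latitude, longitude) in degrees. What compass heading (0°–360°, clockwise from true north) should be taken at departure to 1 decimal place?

Δλ = 103.450° = 1.8055 rad.
y = sin Δλ · cos φ₂ = (0.9726)(0.9869) = 0.9598
x = cos φ₁ sin φ₂ − sin φ₁ cos φ₂ cos Δλ = (0.4967)(0.1616) − (0.8679)(0.9869)(-0.2326) = 0.2795
θ = atan2(y, x) = 73.76°, so the bearing is 73.8°.

73.8°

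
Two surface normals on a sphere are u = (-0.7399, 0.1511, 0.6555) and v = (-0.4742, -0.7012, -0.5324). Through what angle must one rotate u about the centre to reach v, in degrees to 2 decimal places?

95.97°

u·v = -0.1041; |u| = 1.0000, |v| = 1.0000.
cos θ = (u·v)/(|u||v|) = -0.1041, so θ = 95.97°.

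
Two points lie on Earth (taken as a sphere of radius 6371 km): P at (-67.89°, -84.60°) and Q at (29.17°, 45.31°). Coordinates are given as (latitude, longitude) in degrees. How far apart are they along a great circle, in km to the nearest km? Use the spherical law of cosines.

With latitudes φ₁ = -67.890°, φ₂ = 29.170° and longitude difference Δλ = 129.910°:
cos c = sin φ₁ sin φ₂ + cos φ₁ cos φ₂ cos Δλ = (-0.9265)(0.4874) + (0.3764)(0.8732)(-0.6416) = -0.66242,
so c = arccos(-0.66242) = 2.29484 rad.
Distance = R·c = 6371 × 2.2948 ≈ 14620 km.

14620 km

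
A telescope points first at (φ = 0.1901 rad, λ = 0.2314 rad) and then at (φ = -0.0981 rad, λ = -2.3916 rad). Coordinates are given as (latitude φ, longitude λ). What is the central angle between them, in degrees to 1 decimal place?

150.1°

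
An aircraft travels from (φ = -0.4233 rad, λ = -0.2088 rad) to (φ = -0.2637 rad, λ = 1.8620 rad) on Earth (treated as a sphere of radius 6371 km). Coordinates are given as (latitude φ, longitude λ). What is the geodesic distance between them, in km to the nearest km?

Let φ₁ = -0.4233 rad, φ₂ = -0.2637 rad, and Δλ = 2.0708 rad.
Haversine: a = sin²(Δφ/2) + cos φ₁ cos φ₂ sin²(Δλ/2) = 0.0064 + (0.9117)(0.9654)(0.7397) = 0.65747.
Central angle c = 2·arcsin(√a) = 1.89118 rad.
Distance = R·c = 6371 × 1.8912 ≈ 12049 km.

12049 km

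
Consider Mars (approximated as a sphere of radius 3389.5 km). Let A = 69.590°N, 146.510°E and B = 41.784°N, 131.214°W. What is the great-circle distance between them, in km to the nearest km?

2884 km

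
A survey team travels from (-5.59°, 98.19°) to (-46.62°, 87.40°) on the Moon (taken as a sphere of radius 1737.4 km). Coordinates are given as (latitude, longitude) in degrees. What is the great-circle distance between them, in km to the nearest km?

With latitudes φ₁ = -5.590°, φ₂ = -46.620° and longitude difference Δλ = -10.790°:
Haversine: a = sin²(Δφ/2) + cos φ₁ cos φ₂ sin²(Δλ/2) = 0.1228 + (0.9952)(0.6868)(0.0088) = 0.12886.
Central angle c = 2·arcsin(√a) = 0.73433 rad.
Distance = R·c = 1737.4 × 0.7343 ≈ 1276 km.

1276 km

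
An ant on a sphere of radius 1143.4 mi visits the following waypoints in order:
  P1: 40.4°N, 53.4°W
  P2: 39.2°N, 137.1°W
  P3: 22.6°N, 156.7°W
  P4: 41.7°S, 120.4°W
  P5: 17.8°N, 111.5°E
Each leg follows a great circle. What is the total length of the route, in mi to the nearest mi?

5741 mi

Leg P1→P2: central angle 1.0765 rad, distance 1230.9 mi.
Leg P2→P3: central angle 0.4106 rad, distance 469.5 mi.
Leg P3→P4: central angle 1.2662 rad, distance 1447.8 mi.
Leg P4→P5: central angle 2.2679 rad, distance 2593.1 mi.
Total: 1230.9 + 469.5 + 1447.8 + 2593.1 ≈ 5741 mi.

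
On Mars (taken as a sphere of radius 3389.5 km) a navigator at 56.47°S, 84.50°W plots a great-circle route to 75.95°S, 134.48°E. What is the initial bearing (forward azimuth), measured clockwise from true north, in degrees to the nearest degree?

With φ₁ = -0.9856, φ₂ = -1.3256, Δλ = -2.4613 rad, the forward-azimuth formula gives
θ = atan2( sin Δλ cos φ₂ , cos φ₁ sin φ₂ − sin φ₁ cos φ₂ cos Δλ ) = atan2(-0.1527, -0.6932) = -167.58°.
Adding 360° brings this into [0°, 360°): 192°.

192°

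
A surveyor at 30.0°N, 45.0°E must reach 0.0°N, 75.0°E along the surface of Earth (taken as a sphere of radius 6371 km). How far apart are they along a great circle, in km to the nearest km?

With latitudes φ₁ = 30.000°, φ₂ = 0.000° and longitude difference Δλ = 30.000°:
cos c = sin φ₁ sin φ₂ + cos φ₁ cos φ₂ cos Δλ = (0.5000)(0.0000) + (0.8660)(1.0000)(0.8660) = 0.75000,
so c = arccos(0.75000) = 0.72273 rad.
Distance = R·c = 6371 × 0.7227 ≈ 4605 km.

4605 km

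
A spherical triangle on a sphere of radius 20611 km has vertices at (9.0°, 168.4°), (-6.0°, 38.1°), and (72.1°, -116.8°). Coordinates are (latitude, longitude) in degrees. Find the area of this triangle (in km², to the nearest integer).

Side lengths (central angles): a = 1.9566, b = 1.3403, c = 2.2806 rad; semiperimeter s = 2.7887.
By l'Huilier's theorem, tan(E/4) = √[tan(s/2) tan((s−a)/2) tan((s−b)/2) tan((s−c)/2)], giving spherical excess E = 2.5856 rad.
Area = E·R² = 2.5856 × (20611)² ≈ 1098395550 km².

1098395550 km²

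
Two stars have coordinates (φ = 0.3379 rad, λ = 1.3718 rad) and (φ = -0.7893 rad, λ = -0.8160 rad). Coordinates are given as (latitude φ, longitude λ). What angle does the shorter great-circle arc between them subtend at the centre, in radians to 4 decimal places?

2.2393 rad

With latitudes φ₁ = 19.360°, φ₂ = -45.224° and longitude difference Δλ = -125.352°:
cos c = sin φ₁ sin φ₂ + cos φ₁ cos φ₂ cos Δλ = (0.3315)(-0.7099) + (0.9435)(0.7043)(-0.5786) = -0.61981,
so c = arccos(-0.61981) = 2.23929 rad.
So the angular separation is 2.2393 rad.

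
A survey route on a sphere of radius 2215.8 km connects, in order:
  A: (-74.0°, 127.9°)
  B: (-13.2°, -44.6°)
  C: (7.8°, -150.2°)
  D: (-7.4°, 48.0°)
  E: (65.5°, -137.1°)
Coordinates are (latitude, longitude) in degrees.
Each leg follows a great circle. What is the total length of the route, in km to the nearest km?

Leg A→B: central angle 1.6174 rad, distance 3583.8 km.
Leg B→C: central angle 1.8654 rad, distance 4133.4 km.
Leg C→D: central angle 2.8267 rad, distance 6263.4 km.
Leg D→E: central angle 2.1256 rad, distance 4710.0 km.
Total: 3583.8 + 4133.4 + 6263.4 + 4710.0 ≈ 18691 km.

18691 km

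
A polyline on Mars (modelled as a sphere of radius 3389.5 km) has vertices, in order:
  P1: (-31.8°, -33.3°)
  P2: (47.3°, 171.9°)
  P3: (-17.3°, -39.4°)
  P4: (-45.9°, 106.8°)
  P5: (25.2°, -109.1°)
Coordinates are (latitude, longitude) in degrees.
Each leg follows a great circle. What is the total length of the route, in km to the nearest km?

32555 km

Leg P1→P2: central angle 2.7111 rad, distance 9189.4 km.
Leg P2→P3: central angle 2.4524 rad, distance 8312.6 km.
Leg P3→P4: central angle 1.9162 rad, distance 6495.0 km.
Leg P4→P5: central angle 2.5250 rad, distance 8558.4 km.
Total: 9189.4 + 8312.6 + 6495.0 + 8558.4 ≈ 32555 km.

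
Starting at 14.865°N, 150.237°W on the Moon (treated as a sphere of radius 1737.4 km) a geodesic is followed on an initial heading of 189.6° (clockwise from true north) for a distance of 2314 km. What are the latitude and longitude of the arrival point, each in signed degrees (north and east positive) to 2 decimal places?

Angular distance δ = d/R = 2314/1737.4 = 1.33188 rad; initial bearing θ = 3.3091 rad.
sin φ₂ = sin φ₁ cos δ + cos φ₁ sin δ cos θ = (0.2565)(0.2367) + (0.9665)(0.9716)(-0.9860) = -0.8652, so φ₂ = -59.91°.
Δλ = atan2(sin θ sin δ cos φ₁, cos δ − sin φ₁ sin φ₂) = atan2(-0.1566, 0.4586) = -18.854°.
λ₂ = -150.237° − 18.854° = -169.09°.

-59.91°, -169.09°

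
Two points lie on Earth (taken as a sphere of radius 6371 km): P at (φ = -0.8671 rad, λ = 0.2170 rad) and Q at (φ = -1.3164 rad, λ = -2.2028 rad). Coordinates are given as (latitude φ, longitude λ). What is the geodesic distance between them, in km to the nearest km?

5782 km

With latitudes φ₁ = -49.681°, φ₂ = -75.424° and longitude difference Δλ = -138.644°:
Haversine: a = sin²(Δφ/2) + cos φ₁ cos φ₂ sin²(Δλ/2) = 0.0496 + (0.6470)(0.2517)(0.8753) = 0.19216.
Central angle c = 2·arcsin(√a) = 0.90754 rad.
Distance = R·c = 6371 × 0.9075 ≈ 5782 km.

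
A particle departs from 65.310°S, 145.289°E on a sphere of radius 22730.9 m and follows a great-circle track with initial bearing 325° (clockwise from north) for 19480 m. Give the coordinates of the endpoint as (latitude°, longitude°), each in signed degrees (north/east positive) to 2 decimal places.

-19.65°, 117.88°

Angular distance δ = d/R = 19480/22730.9 = 0.85698 rad; initial bearing θ = 5.6723 rad.
sin φ₂ = sin φ₁ cos δ + cos φ₁ sin δ cos θ = (-0.9086)(0.6547) + (0.4177)(0.7559)(0.8192) = -0.3362, so φ₂ = -19.65°.
Δλ = atan2(sin θ sin δ cos φ₁, cos δ − sin φ₁ sin φ₂) = atan2(-0.1811, 0.3492) = -27.410°.
λ₂ = 145.289° − 27.410° = 117.88°.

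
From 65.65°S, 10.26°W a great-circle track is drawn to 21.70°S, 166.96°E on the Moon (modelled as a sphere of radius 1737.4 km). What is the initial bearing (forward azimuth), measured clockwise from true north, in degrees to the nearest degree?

177°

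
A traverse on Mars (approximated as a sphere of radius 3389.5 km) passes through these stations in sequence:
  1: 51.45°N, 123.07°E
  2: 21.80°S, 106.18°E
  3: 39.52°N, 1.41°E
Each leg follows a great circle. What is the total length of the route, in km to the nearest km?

11211 km

Leg 1→2: central angle 1.3044 rad, distance 4421.3 km.
Leg 2→3: central angle 2.0030 rad, distance 6789.3 km.
Total: 4421.3 + 6789.3 ≈ 11211 km.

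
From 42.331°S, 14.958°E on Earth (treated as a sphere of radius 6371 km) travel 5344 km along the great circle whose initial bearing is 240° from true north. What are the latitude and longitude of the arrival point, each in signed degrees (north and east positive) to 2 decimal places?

-46.47°, -54.32°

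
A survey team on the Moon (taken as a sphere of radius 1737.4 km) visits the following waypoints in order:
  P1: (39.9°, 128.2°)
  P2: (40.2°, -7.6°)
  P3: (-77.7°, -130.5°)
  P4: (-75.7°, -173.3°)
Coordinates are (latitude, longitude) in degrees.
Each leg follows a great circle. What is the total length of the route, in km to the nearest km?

7160 km

Leg P1→P2: central angle 1.5768 rad, distance 2739.6 km.
Leg P2→P3: central angle 2.3732 rad, distance 4123.2 km.
Leg P3→P4: central angle 0.1712 rad, distance 297.5 km.
Total: 2739.6 + 4123.2 + 297.5 ≈ 7160 km.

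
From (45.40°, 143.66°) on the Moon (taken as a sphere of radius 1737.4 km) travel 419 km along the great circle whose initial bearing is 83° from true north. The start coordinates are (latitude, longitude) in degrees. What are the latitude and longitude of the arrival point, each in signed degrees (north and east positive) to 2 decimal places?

Angular distance δ = d/R = 419/1737.4 = 0.24116 rad; initial bearing θ = 1.4486 rad.
sin φ₂ = sin φ₁ cos δ + cos φ₁ sin δ cos θ = (0.7120)(0.9711) + (0.7022)(0.2388)(0.1219) = 0.7119, so φ₂ = 45.39°.
Δλ = atan2(sin θ sin δ cos φ₁, cos δ − sin φ₁ sin φ₂) = atan2(0.1664, 0.4642) = 19.726°.
λ₂ = 143.660° + 19.726° = 163.39°.

45.39°, 163.39°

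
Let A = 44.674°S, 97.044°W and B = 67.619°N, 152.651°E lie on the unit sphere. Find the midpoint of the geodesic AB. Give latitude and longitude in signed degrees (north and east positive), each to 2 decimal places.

18.04°, -128.71°

The central angle between A and B is δ = 2.4099 rad.
With f = 0.5, the slerp weights are sin((1−f)δ)/sin δ = 1.3977 and sin(fδ)/sin δ = 1.3977.
Weighted sum of the unit vectors: (1.3977)·(-0.0872,-0.7058,-0.7031) + (1.3977)·(-0.3382,0.1749,0.9247) = (-0.5946, -0.7420, 0.3097).
Converting back: φ = atan2(z, √(x²+y²)) = 18.04°, λ = atan2(y, x) = -128.71°.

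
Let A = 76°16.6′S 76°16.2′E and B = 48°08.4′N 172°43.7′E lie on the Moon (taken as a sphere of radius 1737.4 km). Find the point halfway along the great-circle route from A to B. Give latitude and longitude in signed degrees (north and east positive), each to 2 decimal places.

The central angle between A and B is δ = 2.4058 rad.
With f = 0.5, the slerp weights are sin((1−f)δ)/sin δ = 1.3903 and sin(fδ)/sin δ = 1.3903.
Weighted sum of the unit vectors: (1.3903)·(0.0563,0.2305,-0.9715) + (1.3903)·(-0.6619,0.0845,0.7448) = (-0.8420, 0.4378, -0.3151).
Converting back: φ = atan2(z, √(x²+y²)) = -18.37°, λ = atan2(y, x) = 152.53°.

-18.37°, 152.53°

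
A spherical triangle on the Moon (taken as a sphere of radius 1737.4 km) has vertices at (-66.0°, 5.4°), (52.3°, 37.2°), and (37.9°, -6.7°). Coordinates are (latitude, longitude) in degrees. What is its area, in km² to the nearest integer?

Side lengths (central angles): a = 0.5850, b = 1.8207, c = 2.1076 rad; semiperimeter s = 2.2567.
By l'Huilier's theorem, tan(E/4) = √[tan(s/2) tan((s−a)/2) tan((s−b)/2) tan((s−c)/2)], giving spherical excess E = 0.7761 rad.
Area = E·R² = 0.7761 × (1737.4)² ≈ 2342703 km².

2342703 km²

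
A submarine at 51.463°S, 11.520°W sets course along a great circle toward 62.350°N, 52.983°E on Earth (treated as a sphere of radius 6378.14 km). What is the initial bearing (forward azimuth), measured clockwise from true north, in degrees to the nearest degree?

With φ₁ = -0.8982, φ₂ = 1.0882, Δλ = 1.1258 rad, the forward-azimuth formula gives
θ = atan2( sin Δλ cos φ₂ , cos φ₁ sin φ₂ − sin φ₁ cos φ₂ cos Δλ ) = atan2(0.4189, 0.7081) = 30.61°.
So the initial bearing is 31°.

31°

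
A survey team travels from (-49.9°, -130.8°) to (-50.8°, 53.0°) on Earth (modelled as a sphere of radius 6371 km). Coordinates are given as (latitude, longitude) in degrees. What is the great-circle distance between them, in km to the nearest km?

Let φ₁ = -0.8709 rad, φ₂ = -0.8866 rad, and Δλ = -3.0753 rad.
cos c = sin φ₁ sin φ₂ + cos φ₁ cos φ₂ cos Δλ = (-0.7649)(-0.7749) + (0.6441)(0.6320)(-0.9978) = 0.18656,
so c = arccos(0.18656) = 1.38314 rad.
Distance = R·c = 6371 × 1.3831 ≈ 8812 km.

8812 km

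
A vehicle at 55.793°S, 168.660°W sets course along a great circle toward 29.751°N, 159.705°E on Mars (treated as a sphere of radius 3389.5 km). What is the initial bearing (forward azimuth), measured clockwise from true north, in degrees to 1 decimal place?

332.9°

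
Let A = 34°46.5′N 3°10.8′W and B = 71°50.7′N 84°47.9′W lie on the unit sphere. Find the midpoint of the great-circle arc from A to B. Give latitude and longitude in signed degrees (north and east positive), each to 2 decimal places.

58.82°, -22.76°

The central angle between A and B is δ = 0.9530 rad.
With f = 0.5, the slerp weights are sin((1−f)δ)/sin δ = 0.5627 and sin(fδ)/sin δ = 0.5627.
Weighted sum of the unit vectors: (0.5627)·(0.8201,-0.0456,0.5704) + (0.5627)·(0.0282,-0.3103,0.9502) = (0.4774, -0.2002, 0.8556).
Converting back: φ = atan2(z, √(x²+y²)) = 58.82°, λ = atan2(y, x) = -22.76°.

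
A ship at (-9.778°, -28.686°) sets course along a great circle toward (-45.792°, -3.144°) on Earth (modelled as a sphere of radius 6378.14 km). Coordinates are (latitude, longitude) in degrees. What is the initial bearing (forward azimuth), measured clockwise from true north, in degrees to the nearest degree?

With φ₁ = -0.1707, φ₂ = -0.7992, Δλ = 0.4458 rad, the forward-azimuth formula gives
θ = atan2( sin Δλ cos φ₂ , cos φ₁ sin φ₂ − sin φ₁ cos φ₂ cos Δλ ) = atan2(0.3006, -0.5996) = 153.37°.
So the initial bearing is 153°.

153°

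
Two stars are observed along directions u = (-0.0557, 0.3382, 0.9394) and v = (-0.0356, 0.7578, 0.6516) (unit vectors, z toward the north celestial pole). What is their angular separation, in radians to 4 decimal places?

0.5149 rad

u·v = 0.8704; |u| = 1.0000, |v| = 1.0001.
cos θ = (u·v)/(|u||v|) = 0.8704, so θ = 0.5149 rad.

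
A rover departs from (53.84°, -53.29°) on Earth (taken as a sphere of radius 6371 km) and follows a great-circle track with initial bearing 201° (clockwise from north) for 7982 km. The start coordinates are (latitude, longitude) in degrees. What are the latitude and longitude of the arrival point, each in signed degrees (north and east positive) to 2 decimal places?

Angular distance δ = d/R = 7982/6371 = 1.25286 rad; initial bearing θ = 3.5081 rad.
sin φ₂ = sin φ₁ cos δ + cos φ₁ sin δ cos θ = (0.8074)(0.3126) + (0.5900)(0.9499)(-0.9336) = -0.2709, so φ₂ = -15.72°.
Δλ = atan2(sin θ sin δ cos φ₁, cos δ − sin φ₁ sin φ₂) = atan2(-0.2009, 0.5313) = -20.709°.
λ₂ = -53.290° − 20.709° = -74.00°.

-15.72°, -74.00°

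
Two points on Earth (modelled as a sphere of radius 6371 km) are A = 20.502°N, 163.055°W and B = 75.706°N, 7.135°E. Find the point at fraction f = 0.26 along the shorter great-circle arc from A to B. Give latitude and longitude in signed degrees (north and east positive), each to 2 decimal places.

42.21°, -161.84°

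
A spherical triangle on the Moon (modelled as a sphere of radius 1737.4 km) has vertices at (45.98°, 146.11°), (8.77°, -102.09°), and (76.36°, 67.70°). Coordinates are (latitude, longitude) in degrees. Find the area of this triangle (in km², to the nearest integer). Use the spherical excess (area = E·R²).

2541344 km²

Side lengths (central angles): a = 1.6521, b = 0.7499, c = 1.7167 rad; semiperimeter s = 2.0594.
By l'Huilier's theorem, tan(E/4) = √[tan(s/2) tan((s−a)/2) tan((s−b)/2) tan((s−c)/2)], giving spherical excess E = 0.8419 rad.
Area = E·R² = 0.8419 × (1737.4)² ≈ 2541344 km².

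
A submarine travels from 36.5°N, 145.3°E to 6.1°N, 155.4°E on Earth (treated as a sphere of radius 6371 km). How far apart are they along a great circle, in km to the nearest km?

Let φ₁ = 0.6370 rad, φ₂ = 0.1065 rad, and Δλ = 0.1763 rad.
cos c = sin φ₁ sin φ₂ + cos φ₁ cos φ₂ cos Δλ = (0.5948)(0.1063) + (0.8039)(0.9943)(0.9845) = 0.85013,
so c = arccos(0.85013) = 0.55457 rad.
Distance = R·c = 6371 × 0.5546 ≈ 3533 km.

3533 km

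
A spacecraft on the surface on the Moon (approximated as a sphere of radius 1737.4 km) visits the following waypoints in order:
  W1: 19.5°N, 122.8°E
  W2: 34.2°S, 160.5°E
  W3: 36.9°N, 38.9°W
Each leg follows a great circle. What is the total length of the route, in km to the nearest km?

6932 km

Leg W1→W2: central angle 1.1271 rad, distance 1958.3 km.
Leg W2→W3: central angle 2.8626 rad, distance 4973.5 km.
Total: 1958.3 + 4973.5 ≈ 6932 km.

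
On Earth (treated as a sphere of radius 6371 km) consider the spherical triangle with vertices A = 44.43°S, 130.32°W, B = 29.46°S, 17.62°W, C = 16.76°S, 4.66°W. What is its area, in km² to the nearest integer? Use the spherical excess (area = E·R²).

Side lengths (central angles): a = 0.3035, b = 1.7688, c = 1.4663 rad; semiperimeter s = 1.7693.
By l'Huilier's theorem, tan(E/4) = √[tan(s/2) tan((s−a)/2) tan((s−b)/2) tan((s−c)/2)], giving spherical excess E = 0.0248 rad.
Area = E·R² = 0.0248 × (6371)² ≈ 1005659 km².

1005659 km²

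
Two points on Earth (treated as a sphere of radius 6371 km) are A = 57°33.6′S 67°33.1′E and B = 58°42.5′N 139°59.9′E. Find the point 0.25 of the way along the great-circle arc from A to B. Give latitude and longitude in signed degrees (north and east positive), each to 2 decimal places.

-29.50°, 90.85°

Central angle δ = 2.2616 rad. Interpolating on the sphere with fraction f = 0.25:
P = [sin((1−f)δ)·A + sin(fδ)·B] / sin δ = 1.2873·A + 0.6951·B in Cartesian coordinates,
giving P = (-0.0129, 0.8703, -0.4924), i.e. latitude -29.50°, longitude 90.85°.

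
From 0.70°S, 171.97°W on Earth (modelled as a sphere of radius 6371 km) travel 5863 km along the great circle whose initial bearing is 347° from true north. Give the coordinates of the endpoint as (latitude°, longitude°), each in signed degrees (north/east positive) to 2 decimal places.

50.17°, 171.80°

Angular distance δ = d/R = 5863/6371 = 0.92026 rad; initial bearing θ = 6.0563 rad.
sin φ₂ = sin φ₁ cos δ + cos φ₁ sin δ cos θ = (-0.0122)(0.6056) + (0.9999)(0.7958)(0.9744) = 0.7679, so φ₂ = 50.17°.
Δλ = atan2(sin θ sin δ cos φ₁, cos δ − sin φ₁ sin φ₂) = atan2(-0.1790, 0.6150) = -16.228°.
λ₂ = -171.970° − 16.228° = -188.20° → 171.80° after wrapping to (−180°, 180°].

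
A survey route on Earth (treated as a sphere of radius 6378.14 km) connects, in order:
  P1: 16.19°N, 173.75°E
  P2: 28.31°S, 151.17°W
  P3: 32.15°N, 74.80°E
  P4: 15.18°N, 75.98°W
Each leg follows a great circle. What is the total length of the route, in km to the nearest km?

Leg P1→P2: central angle 0.9768 rad, distance 6230.2 km.
Leg P2→P3: central angle 2.4503 rad, distance 15628.5 km.
Leg P3→P4: central angle 2.1819 rad, distance 13916.7 km.
Total: 6230.2 + 15628.5 + 13916.7 ≈ 35775 km.

35775 km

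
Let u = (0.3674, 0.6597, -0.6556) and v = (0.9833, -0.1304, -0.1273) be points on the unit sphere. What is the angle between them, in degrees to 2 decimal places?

u·v = 0.3587; |u| = 1.0000, |v| = 1.0000.
cos θ = (u·v)/(|u||v|) = 0.3587, so θ = 68.98°.

68.98°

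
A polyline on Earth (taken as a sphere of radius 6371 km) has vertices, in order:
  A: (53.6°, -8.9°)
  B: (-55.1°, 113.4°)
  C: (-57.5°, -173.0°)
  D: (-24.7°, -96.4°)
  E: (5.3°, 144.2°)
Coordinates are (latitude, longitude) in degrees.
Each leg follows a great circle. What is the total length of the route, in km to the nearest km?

40841 km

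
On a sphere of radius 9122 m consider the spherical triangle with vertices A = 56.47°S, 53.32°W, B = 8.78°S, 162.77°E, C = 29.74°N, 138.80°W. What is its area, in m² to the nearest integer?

147882394 m²

Side lengths (central angles): a = 1.1880, b = 1.9560, c = 1.8901 rad; semiperimeter s = 2.5170.
By l'Huilier's theorem, tan(E/4) = √[tan(s/2) tan((s−a)/2) tan((s−b)/2) tan((s−c)/2)], giving spherical excess E = 1.7772 rad.
Area = E·R² = 1.7772 × (9122)² ≈ 147882394 m².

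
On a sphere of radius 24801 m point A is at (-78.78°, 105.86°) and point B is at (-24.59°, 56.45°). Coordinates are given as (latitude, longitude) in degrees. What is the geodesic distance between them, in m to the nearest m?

Let φ₁ = -1.3750 rad, φ₂ = -0.4292 rad, and Δλ = -0.8624 rad.
cos c = sin φ₁ sin φ₂ + cos φ₁ cos φ₂ cos Δλ = (-0.9809)(-0.4161) + (0.1946)(0.9093)(0.6506) = 0.52329,
so c = arccos(0.52329) = 1.02009 rad.
Distance = R·c = 24801 × 1.0201 ≈ 25299 m.

25299 m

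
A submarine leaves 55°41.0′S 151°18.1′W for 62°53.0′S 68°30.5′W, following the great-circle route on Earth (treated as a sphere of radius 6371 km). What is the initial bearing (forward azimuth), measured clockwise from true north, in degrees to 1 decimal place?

135.1°

Δλ = 82.793° = 1.4450 rad.
y = sin Δλ · cos φ₂ = (0.9921)(0.4558) = 0.4522
x = cos φ₁ sin φ₂ − sin φ₁ cos φ₂ cos Δλ = (0.5638)(-0.8901) − (-0.8259)(0.4558)(0.1254) = -0.4546
θ = atan2(y, x) = 135.15°, so the bearing is 135.1°.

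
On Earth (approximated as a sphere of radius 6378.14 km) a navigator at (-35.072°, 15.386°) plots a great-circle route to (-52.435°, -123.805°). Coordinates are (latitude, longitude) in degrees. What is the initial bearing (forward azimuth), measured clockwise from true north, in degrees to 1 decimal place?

Δλ = -139.191° = -2.4293 rad.
y = sin Δλ · cos φ₂ = (-0.6535)(0.6097) = -0.3984
x = cos φ₁ sin φ₂ − sin φ₁ cos φ₂ cos Δλ = (0.8184)(-0.7927) − (-0.5746)(0.6097)(-0.7569) = -0.9139
θ = atan2(y, x) = -156.44°; adding 360° gives 203.6°.

203.6°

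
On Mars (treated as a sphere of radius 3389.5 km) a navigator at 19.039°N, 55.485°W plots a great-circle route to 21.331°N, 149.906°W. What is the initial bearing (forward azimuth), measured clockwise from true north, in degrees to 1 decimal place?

291.6°

Δλ = -94.421° = -1.6480 rad.
y = sin Δλ · cos φ₂ = (-0.9970)(0.9315) = -0.9287
x = cos φ₁ sin φ₂ − sin φ₁ cos φ₂ cos Δλ = (0.9453)(0.3638) − (0.3262)(0.9315)(-0.0771) = 0.3673
θ = atan2(y, x) = -68.42°; adding 360° gives 291.6°.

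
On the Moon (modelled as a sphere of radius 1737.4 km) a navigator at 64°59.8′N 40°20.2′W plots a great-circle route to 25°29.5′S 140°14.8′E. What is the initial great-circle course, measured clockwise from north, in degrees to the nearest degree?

With φ₁ = 1.1344, φ₂ = -0.4449, Δλ = -3.1314 rad, the forward-azimuth formula gives
θ = atan2( sin Δλ cos φ₂ , cos φ₁ sin φ₂ − sin φ₁ cos φ₂ cos Δλ ) = atan2(-0.0092, 0.6361) = -0.83°.
Adding 360° brings this into [0°, 360°): 359°.

359°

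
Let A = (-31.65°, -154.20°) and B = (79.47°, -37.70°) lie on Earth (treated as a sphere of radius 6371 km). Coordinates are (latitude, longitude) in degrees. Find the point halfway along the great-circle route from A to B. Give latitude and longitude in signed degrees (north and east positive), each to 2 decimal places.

30.22°, -142.20°

The central angle between A and B is δ = 2.1961 rad.
With f = 0.5, the slerp weights are sin((1−f)δ)/sin δ = 1.0980 and sin(fδ)/sin δ = 1.0980.
Weighted sum of the unit vectors: (1.0980)·(-0.7664,-0.3705,-0.5247) + (1.0980)·(0.1446,-0.1118,0.9832) = (-0.6828, -0.5295, 0.5034).
Converting back: φ = atan2(z, √(x²+y²)) = 30.22°, λ = atan2(y, x) = -142.20°.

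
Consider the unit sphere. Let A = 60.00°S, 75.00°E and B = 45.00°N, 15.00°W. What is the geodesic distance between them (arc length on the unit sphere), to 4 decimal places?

2.2299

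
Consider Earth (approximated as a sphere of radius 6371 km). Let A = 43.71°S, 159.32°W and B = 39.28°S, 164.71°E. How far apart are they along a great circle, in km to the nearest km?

With latitudes φ₁ = -43.710°, φ₂ = -39.280° and longitude difference Δλ = -35.970°:
cos c = sin φ₁ sin φ₂ + cos φ₁ cos φ₂ cos Δλ = (-0.6910)(-0.6331) + (0.7228)(0.7741)(0.8093) = 0.89032,
so c = arccos(0.89032) = 0.47274 rad.
Distance = R·c = 6371 × 0.4727 ≈ 3012 km.

3012 km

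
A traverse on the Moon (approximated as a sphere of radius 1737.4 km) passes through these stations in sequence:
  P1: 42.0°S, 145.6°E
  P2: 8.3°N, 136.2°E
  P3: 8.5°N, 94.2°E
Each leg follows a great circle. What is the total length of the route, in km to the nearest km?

2807 km

Leg P1→P2: central angle 0.8907 rad, distance 1547.4 km.
Leg P2→P3: central angle 0.7248 rad, distance 1259.3 km.
Total: 1547.4 + 1259.3 ≈ 2807 km.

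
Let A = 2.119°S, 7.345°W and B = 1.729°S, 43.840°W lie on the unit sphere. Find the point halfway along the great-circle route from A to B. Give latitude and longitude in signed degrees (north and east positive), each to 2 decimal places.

-2.03°, -25.59°

Central angle δ = 0.6366 rad. Interpolating on the sphere with fraction f = 0.5:
P = [sin((1−f)δ)·A + sin(fδ)·B] / sin δ = 0.5264·A + 0.5264·B in Cartesian coordinates,
giving P = (0.9013, -0.4317, -0.0353), i.e. latitude -2.03°, longitude -25.59°.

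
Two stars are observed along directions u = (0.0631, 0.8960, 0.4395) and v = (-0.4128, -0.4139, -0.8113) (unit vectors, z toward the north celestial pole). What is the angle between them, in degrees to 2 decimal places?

u·v = -0.7535; |u| = 1.0000, |v| = 1.0000.
cos θ = (u·v)/(|u||v|) = -0.7535, so θ = 138.90°.

138.90°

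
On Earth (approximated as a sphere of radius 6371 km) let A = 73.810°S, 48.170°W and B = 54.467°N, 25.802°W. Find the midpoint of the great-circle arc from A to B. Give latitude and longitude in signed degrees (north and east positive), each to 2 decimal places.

-9.83°, -33.01°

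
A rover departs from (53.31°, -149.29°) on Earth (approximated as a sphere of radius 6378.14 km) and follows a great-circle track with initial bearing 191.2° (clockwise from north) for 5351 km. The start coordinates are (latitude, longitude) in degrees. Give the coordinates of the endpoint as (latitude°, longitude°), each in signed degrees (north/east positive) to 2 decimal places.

5.73°, -157.64°

Angular distance δ = d/R = 5351/6378.14 = 0.83896 rad; initial bearing θ = 3.3371 rad.
sin φ₂ = sin φ₁ cos δ + cos φ₁ sin δ cos θ = (0.8019)(0.6682) + (0.5975)(0.7439)(-0.9810) = 0.0998, so φ₂ = 5.73°.
Δλ = atan2(sin θ sin δ cos φ₁, cos δ − sin φ₁ sin φ₂) = atan2(-0.0863, 0.5882) = -8.350°.
λ₂ = -149.290° − 8.350° = -157.64°.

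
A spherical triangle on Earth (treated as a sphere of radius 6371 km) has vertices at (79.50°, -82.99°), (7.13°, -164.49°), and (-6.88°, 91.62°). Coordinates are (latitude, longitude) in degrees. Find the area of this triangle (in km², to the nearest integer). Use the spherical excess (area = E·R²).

80672812 km²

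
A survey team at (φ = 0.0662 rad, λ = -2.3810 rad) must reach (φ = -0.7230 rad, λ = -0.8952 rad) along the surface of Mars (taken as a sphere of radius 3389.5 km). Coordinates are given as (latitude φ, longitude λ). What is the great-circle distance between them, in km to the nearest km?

5257 km

Let φ₁ = 0.0662 rad, φ₂ = -0.7230 rad, and Δλ = 1.4858 rad.
cos c = sin φ₁ sin φ₂ + cos φ₁ cos φ₂ cos Δλ = (0.0662)(-0.6616) + (0.9978)(0.7498)(0.0849) = 0.01975,
so c = arccos(0.01975) = 1.55105 rad.
Distance = R·c = 3389.5 × 1.5510 ≈ 5257 km.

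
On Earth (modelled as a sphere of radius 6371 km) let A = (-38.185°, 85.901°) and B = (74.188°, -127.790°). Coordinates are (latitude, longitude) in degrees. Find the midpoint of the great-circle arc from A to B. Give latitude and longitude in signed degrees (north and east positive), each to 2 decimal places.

30.70°, 101.02°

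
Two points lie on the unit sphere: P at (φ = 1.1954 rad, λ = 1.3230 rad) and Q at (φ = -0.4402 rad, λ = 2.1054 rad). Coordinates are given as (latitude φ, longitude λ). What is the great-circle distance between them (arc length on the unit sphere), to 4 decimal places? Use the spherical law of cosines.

1.7327

Let φ₁ = 1.1954 rad, φ₂ = -0.4402 rad, and Δλ = 0.7824 rad.
cos c = sin φ₁ sin φ₂ + cos φ₁ cos φ₂ cos Δλ = (0.9304)(-0.4261) + (0.3666)(0.9047)(0.7092) = -0.16121,
so c = arccos(-0.16121) = 1.73271 rad.
On the unit sphere the arc length equals the central angle: 1.7327.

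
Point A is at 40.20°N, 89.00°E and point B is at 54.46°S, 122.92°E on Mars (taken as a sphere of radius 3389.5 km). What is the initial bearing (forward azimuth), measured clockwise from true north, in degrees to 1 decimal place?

With φ₁ = 0.7016, φ₂ = -0.9505, Δλ = 0.5920 rad, the forward-azimuth formula gives
θ = atan2( sin Δλ cos φ₂ , cos φ₁ sin φ₂ − sin φ₁ cos φ₂ cos Δλ ) = atan2(0.3244, -0.9328) = 160.83°.
So the initial bearing is 160.8°.

160.8°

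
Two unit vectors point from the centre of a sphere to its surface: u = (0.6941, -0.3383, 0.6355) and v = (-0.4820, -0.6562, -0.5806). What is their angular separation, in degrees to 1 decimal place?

118.8°

u·v = -0.4815; |u| = 1.0000, |v| = 1.0000.
cos θ = (u·v)/(|u||v|) = -0.4815, so θ = 118.8°.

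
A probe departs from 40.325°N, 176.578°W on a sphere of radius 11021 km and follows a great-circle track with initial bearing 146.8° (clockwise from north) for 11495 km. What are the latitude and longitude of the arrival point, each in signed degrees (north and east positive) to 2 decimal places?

-13.02°, -147.53°

Angular distance δ = d/R = 11495/11021 = 1.04301 rad; initial bearing θ = 2.5621 rad.
sin φ₂ = sin φ₁ cos δ + cos φ₁ sin δ cos θ = (0.6471)(0.5036) + (0.7624)(0.8639)(-0.8368) = -0.2252, so φ₂ = -13.02°.
Δλ = atan2(sin θ sin δ cos φ₁, cos δ − sin φ₁ sin φ₂) = atan2(0.3606, 0.6494) = 29.047°.
λ₂ = -176.578° + 29.047° = -147.53°.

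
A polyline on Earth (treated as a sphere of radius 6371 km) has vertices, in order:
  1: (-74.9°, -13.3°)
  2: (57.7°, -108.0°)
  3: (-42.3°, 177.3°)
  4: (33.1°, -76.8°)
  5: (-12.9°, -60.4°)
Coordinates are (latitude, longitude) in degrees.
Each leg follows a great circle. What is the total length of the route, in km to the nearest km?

Leg 1→2: central angle 2.5454 rad, distance 16216.8 km.
Leg 2→3: central angle 2.0540 rad, distance 13085.8 km.
Leg 3→4: central angle 2.1380 rad, distance 13621.2 km.
Leg 4→5: central angle 0.8481 rad, distance 5403.0 km.
Total: 16216.8 + 13085.8 + 13621.2 + 5403.0 ≈ 48327 km.

48327 km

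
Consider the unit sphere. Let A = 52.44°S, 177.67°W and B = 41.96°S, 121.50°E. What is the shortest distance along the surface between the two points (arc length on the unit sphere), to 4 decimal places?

Let φ₁ = -0.9153 rad, φ₂ = -0.7323 rad, and Δλ = -1.0617 rad.
cos c = sin φ₁ sin φ₂ + cos φ₁ cos φ₂ cos Δλ = (-0.7927)(-0.6686) + (0.6096)(0.7436)(0.4874) = 0.75096,
so c = arccos(0.75096) = 0.72128 rad.
On the unit sphere the arc length equals the central angle: 0.7213.

0.7213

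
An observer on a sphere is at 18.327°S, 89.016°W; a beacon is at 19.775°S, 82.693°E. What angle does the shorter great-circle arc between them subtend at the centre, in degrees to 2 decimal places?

With latitudes φ₁ = -18.327°, φ₂ = -19.775° and longitude difference Δλ = 171.709°:
Haversine: a = sin²(Δφ/2) + cos φ₁ cos φ₂ sin²(Δλ/2) = 0.0002 + (0.9493)(0.9410)(0.9948) = 0.88879.
Central angle c = 2·arcsin(√a) = 2.46160 rad.
So the angular separation is 141.04°.

141.04°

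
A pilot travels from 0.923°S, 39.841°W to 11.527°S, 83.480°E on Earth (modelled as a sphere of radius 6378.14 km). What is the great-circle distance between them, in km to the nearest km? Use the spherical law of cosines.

13619 km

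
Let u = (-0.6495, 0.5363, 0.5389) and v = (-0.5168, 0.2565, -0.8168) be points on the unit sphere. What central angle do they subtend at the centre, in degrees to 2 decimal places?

88.11°

u·v = 0.0330; |u| = 0.9999, |v| = 1.0000.
cos θ = (u·v)/(|u||v|) = 0.0331, so θ = 88.11°.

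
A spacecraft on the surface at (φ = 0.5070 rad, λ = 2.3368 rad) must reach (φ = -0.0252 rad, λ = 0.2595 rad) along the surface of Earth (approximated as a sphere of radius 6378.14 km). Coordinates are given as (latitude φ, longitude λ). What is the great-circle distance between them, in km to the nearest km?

Let φ₁ = 0.5070 rad, φ₂ = -0.0252 rad, and Δλ = -2.0773 rad.
cos c = sin φ₁ sin φ₂ + cos φ₁ cos φ₂ cos Δλ = (0.4856)(-0.0252) + (0.8742)(0.9997)(-0.4851) = -0.43620,
so c = arccos(-0.43620) = 2.02216 rad.
Distance = R·c = 6378.14 × 2.0222 ≈ 12898 km.

12898 km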